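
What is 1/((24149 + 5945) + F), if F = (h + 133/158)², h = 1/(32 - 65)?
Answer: 27185796/818147246185 ≈ 3.3228e-5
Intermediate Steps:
h = -1/33 (h = 1/(-33) = -1/33 ≈ -0.030303)
F = 17901361/27185796 (F = (-1/33 + 133/158)² = (4231/5214)² = 17901361/27185796 ≈ 0.65848)
1/((24149 + 5945) + F) = 1/((24149 + 5945) + 17901361/27185796) = 1/(30094 + 17901361/27185796) = 1/(818147246185/27185796) = 27185796/818147246185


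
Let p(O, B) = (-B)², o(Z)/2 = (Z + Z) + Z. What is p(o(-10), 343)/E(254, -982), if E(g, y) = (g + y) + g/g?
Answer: -117649/727 ≈ -161.83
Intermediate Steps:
E(g, y) = 1 + g + y (E(g, y) = (g + y) + 1 = 1 + g + y)
o(Z) = 6*Z (o(Z) = 2*((Z + Z) + Z) = 2*(2*Z + Z) = 2*(3*Z) = 6*Z)
p(O, B) = B²
p(o(-10), 343)/E(254, -982) = 343²/(1 + 254 - 982) = 117649/(-727) = 117649*(-1/727) = -117649/727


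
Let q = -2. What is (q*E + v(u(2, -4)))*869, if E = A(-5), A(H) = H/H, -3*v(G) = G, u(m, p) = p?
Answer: -1738/3 ≈ -579.33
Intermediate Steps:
v(G) = -G/3
A(H) = 1
E = 1
(q*E + v(u(2, -4)))*869 = (-2*1 - ⅓*(-4))*869 = (-2 + 4/3)*869 = -⅔*869 = -1738/3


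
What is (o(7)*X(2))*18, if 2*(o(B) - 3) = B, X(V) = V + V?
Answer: 468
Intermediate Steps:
X(V) = 2*V
o(B) = 3 + B/2
(o(7)*X(2))*18 = ((3 + (1/2)*7)*(2*2))*18 = ((3 + 7/2)*4)*18 = ((13/2)*4)*18 = 26*18 = 468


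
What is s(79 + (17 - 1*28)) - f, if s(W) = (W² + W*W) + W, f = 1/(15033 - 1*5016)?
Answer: 93318371/10017 ≈ 9316.0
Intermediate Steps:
f = 1/10017 (f = 1/(15033 - 5016) = 1/10017 ≈ 9.9830e-5)
s(W) = W + 2*W² (s(W) = (W² + W²) + W = 2*W² + W = W + 2*W²)
s(79 + (17 - 1*28)) - f = (79 + (17 - 1*28))*(1 + 2*(79 + (17 - 1*28))) - 1*1/10017 = (79 + (17 - 28))*(1 + 2*(79 + (17 - 28))) - 1/10017 = (79 - 11)*(1 + 2*(79 - 11)) - 1/10017 = 68*(1 + 2*68) - 1/10017 = 68*(1 + 136) - 1/10017 = 68*137 - 1/10017 = 9316 - 1/10017 = 93318371/10017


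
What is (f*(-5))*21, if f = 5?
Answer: -525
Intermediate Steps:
(f*(-5))*21 = (5*(-5))*21 = -25*21 = -525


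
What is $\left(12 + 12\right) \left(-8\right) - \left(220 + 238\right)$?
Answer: $-650$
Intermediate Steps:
$\left(12 + 12\right) \left(-8\right) - \left(220 + 238\right) = 24 \left(-8\right) - 458 = -192 - 458 = -650$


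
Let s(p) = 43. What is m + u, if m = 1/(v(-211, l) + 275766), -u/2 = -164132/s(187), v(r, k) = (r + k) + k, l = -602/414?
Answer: 18723943203613/2452689169 ≈ 7634.0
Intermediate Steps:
l = -301/207 (l = -602*1/414 = -301/207 ≈ -1.4541)
v(r, k) = r + 2*k (v(r, k) = (k + r) + k = r + 2*k)
u = 328264/43 (u = -(-328264)/43 = -2*(-164132/43) = 328264/43 ≈ 7634.0)
m = 207/57039283 (m = 1/((-211 + 2*(-301/207)) + 275766) = 1/((-211 - 602/207) + 275766) = 1/(-44279/207 + 275766) = 1/(57039283/207) = 207/57039283 ≈ 3.6291e-6)
m + u = 207/57039283 + 328264/43 = 18723943203613/2452689169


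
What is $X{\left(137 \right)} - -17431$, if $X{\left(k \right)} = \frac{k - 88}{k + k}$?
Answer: $\frac{4776143}{274} \approx 17431.0$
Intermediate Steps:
$X{\left(k \right)} = \frac{-88 + k}{2 k}$
$X{\left(137 \right)} - -17431 = \frac{-88 + 137}{2 \cdot 137} - -17431 = \frac{1}{2} \cdot \frac{1}{137} \cdot 49 + 17431 = \frac{49}{274} + 17431 = \frac{4776143}{274}$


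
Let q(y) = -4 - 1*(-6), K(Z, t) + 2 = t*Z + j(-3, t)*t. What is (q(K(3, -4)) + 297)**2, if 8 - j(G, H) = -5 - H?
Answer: 89401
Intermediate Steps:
j(G, H) = 13 + H (j(G, H) = 8 - (-5 - H) = 8 + (5 + H) = 13 + H)
K(Z, t) = -2 + Z*t + t*(13 + t) (K(Z, t) = -2 + (t*Z + (13 + t)*t) = -2 + (Z*t + t*(13 + t)) = -2 + Z*t + t*(13 + t))
q(y) = 2 (q(y) = -4 + 6 = 2)
(q(K(3, -4)) + 297)**2 = (2 + 297)**2 = 299**2 = 89401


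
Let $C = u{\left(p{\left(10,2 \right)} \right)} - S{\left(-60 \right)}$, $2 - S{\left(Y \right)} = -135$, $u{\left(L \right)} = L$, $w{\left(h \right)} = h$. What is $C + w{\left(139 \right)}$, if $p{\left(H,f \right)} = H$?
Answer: $12$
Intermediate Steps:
$S{\left(Y \right)} = 137$ ($S{\left(Y \right)} = 2 - -135 = 2 + 135 = 137$)
$C = -127$ ($C = 10 - 137 = -127$)
$C + w{\left(139 \right)} = -127 + 139 = 12$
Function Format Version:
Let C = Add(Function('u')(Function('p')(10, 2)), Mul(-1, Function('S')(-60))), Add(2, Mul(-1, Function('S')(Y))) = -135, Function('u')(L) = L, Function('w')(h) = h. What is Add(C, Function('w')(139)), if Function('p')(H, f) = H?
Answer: 12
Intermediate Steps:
Function('S')(Y) = 137 (Function('S')(Y) = Add(2, Mul(-1, -135)) = Add(2, 135) = 137)
C = -127 (C = Add(10, Mul(-1, 137)) = Add(10, -137) = -127)
Add(C, Function('w')(139)) = Add(-127, 139) = 12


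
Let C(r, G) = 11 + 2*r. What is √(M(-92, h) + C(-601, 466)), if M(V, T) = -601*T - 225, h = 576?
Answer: 2*I*√86898 ≈ 589.57*I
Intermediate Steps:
M(V, T) = -225 - 601*T
√(M(-92, h) + C(-601, 466)) = √((-225 - 601*576) + (11 + 2*(-601))) = √((-225 - 346176) + (11 - 1202)) = √(-346401 - 1191) = √(-347592) = 2*I*√86898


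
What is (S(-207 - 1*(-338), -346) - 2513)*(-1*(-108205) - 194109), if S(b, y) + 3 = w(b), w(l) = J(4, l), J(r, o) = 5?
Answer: 215704944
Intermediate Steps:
w(l) = 5
S(b, y) = 2 (S(b, y) = -3 + 5 = 2)
(S(-207 - 1*(-338), -346) - 2513)*(-1*(-108205) - 194109) = (2 - 2513)*(-1*(-108205) - 194109) = -2511*(108205 - 194109) = -2511*(-85904) = 215704944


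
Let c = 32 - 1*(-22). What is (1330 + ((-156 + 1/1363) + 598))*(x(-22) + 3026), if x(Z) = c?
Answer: 7438929960/1363 ≈ 5.4578e+6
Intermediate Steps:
c = 54 (c = 32 + 22 = 54)
x(Z) = 54
(1330 + ((-156 + 1/1363) + 598))*(x(-22) + 3026) = (1330 + ((-156 + 1/1363) + 598))*(54 + 3026) = (1330 + ((-156 + 1/1363) + 598))*3080 = (1330 + (-212627/1363 + 598))*3080 = (1330 + 602447/1363)*3080 = (2415237/1363)*3080 = 7438929960/1363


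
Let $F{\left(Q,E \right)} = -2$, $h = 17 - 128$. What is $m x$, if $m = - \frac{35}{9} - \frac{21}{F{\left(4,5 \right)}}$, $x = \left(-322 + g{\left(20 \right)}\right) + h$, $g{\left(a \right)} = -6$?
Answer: $- \frac{52241}{18} \approx -2902.3$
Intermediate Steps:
$h = -111$ ($h = 17 - 128 = -111$)
$x = -439$ ($x = \left(-322 - 6\right) - 111 = -328 - 111 = -439$)
$m = \frac{119}{18}$ ($m = - \frac{35}{9} - \frac{21}{-2} = \left(-35\right) \frac{1}{9} - - \frac{21}{2} = - \frac{35}{9} + \frac{21}{2} = \frac{119}{18} \approx 6.6111$)
$m x = \frac{119}{18} \left(-439\right) = - \frac{52241}{18}$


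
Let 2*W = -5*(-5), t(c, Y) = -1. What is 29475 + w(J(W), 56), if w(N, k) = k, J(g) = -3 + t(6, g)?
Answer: 29531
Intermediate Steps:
W = 25/2 (W = (-5*(-5))/2 = (1/2)*25 = 25/2 ≈ 12.500)
J(g) = -4 (J(g) = -3 - 1 = -4)
29475 + w(J(W), 56) = 29475 + 56 = 29531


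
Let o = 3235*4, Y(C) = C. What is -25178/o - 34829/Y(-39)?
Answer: 224852659/252330 ≈ 891.11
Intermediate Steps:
o = 12940
-25178/o - 34829/Y(-39) = -25178/12940 - 34829/(-39) = -25178*1/12940 - 34829*(-1/39) = -12589/6470 + 34829/39 = 224852659/252330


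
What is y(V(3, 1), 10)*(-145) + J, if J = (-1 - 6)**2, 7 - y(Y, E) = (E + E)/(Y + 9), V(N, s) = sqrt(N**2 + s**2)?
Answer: -42486/71 - 2900*sqrt(10)/71 ≈ -727.56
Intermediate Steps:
y(Y, E) = 7 - 2*E/(9 + Y) (y(Y, E) = 7 - (E + E)/(Y + 9) = 7 - 2*E/(9 + Y))
J = 49 (J = (-7)**2 = 49)
y(V(3, 1), 10)*(-145) + J = ((63 - 2*10 + 7*sqrt(3**2 + 1**2))/(9 + sqrt(3**2 + 1**2)))*(-145) + 49 = ((63 - 20 + 7*sqrt(9 + 1))/(9 + sqrt(9 + 1)))*(-145) + 49 = ((63 - 20 + 7*sqrt(10))/(9 + sqrt(10)))*(-145) + 49 = ((43 + 7*sqrt(10))/(9 + sqrt(10)))*(-145) + 49 = -145*(43 + 7*sqrt(10))/(9 + sqrt(10)) + 49 = 49 - 145*(43 + 7*sqrt(10))/(9 + sqrt(10))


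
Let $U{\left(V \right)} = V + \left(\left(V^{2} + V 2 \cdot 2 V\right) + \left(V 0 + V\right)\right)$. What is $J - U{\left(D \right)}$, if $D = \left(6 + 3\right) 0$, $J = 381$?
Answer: $381$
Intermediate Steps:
$D = 0$ ($D = 9 \cdot 0 = 0$)
$U{\left(V \right)} = 2 V + 5 V^{2}$ ($U{\left(V \right)} = V + \left(\left(V^{2} + 2 V 2 V\right) + \left(0 + V\right)\right) = V + \left(\left(V^{2} + 4 V V\right) + V\right) = V + \left(\left(V^{2} + 4 V^{2}\right) + V\right) = V + \left(5 V^{2} + V\right) = V + \left(V + 5 V^{2}\right) = 2 V + 5 V^{2}$)
$J - U{\left(D \right)} = 381 - 0 \left(2 + 5 \cdot 0\right) = 381 - 0 \left(2 + 0\right) = 381 - 0 \cdot 2 = 381 - 0 = 381 + 0 = 381$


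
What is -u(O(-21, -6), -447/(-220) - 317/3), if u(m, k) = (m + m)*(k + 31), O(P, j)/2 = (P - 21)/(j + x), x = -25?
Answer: 671146/1705 ≈ 393.63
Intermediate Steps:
O(P, j) = 2*(-21 + P)/(-25 + j) (O(P, j) = 2*((P - 21)/(j - 25)) = 2*((-21 + P)/(-25 + j)) = 2*(-21 + P)/(-25 + j))
u(m, k) = 2*m*(31 + k) (u(m, k) = (2*m)*(31 + k) = 2*m*(31 + k))
-u(O(-21, -6), -447/(-220) - 317/3) = -2*2*(-21 - 21)/(-25 - 6)*(31 + (-447/(-220) - 317/3)) = -2*2*(-42)/(-31)*(31 + (-447*(-1/220) - 317*⅓)) = -2*2*(-1/31)*(-42)*(31 + (447/220 - 317/3)) = -2*84*(31 - 68399/660)/31 = -2*84*(-47939)/(31*660) = -1*(-671146/1705) = 671146/1705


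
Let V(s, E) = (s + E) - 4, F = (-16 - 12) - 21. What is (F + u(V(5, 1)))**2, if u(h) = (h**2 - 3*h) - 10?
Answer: 3721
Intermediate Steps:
F = -49 (F = -28 - 21 = -49)
V(s, E) = -4 + E + s (V(s, E) = (E + s) - 4 = -4 + E + s)
u(h) = -10 + h**2 - 3*h
(F + u(V(5, 1)))**2 = (-49 + (-10 + (-4 + 1 + 5)**2 - 3*(-4 + 1 + 5)))**2 = (-49 + (-10 + 2**2 - 3*2))**2 = (-49 + (-10 + 4 - 6))**2 = (-49 - 12)**2 = (-61)**2 = 3721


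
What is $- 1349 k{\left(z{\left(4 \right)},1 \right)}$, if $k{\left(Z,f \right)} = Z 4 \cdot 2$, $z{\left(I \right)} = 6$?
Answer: $-64752$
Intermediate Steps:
$k{\left(Z,f \right)} = 8 Z$ ($k{\left(Z,f \right)} = 4 Z 2 = 8 Z$)
$- 1349 k{\left(z{\left(4 \right)},1 \right)} = - 1349 \cdot 8 \cdot 6 = \left(-1349\right) 48 = -64752$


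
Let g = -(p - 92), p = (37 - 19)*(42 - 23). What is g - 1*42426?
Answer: -42676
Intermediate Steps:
p = 342 (p = 18*19 = 342)
g = -250 (g = -(342 - 92) = -1*250 = -250)
g - 1*42426 = -250 - 1*42426 = -250 - 42426 = -42676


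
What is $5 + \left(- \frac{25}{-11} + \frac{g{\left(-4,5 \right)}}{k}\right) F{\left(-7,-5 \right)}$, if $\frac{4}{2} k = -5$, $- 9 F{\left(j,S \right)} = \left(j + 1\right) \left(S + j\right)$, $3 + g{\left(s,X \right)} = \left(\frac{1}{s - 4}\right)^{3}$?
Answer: $- \frac{40107}{1760} \approx -22.788$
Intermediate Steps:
$g{\left(s,X \right)} = -3 + \frac{1}{\left(-4 + s\right)^{3}}$ ($g{\left(s,X \right)} = -3 + \left(\frac{1}{s - 4}\right)^{3} = -3 + \left(\frac{1}{-4 + s}\right)^{3} = -3 + \frac{1}{\left(-4 + s\right)^{3}}$)
$F{\left(j,S \right)} = - \frac{\left(1 + j\right) \left(S + j\right)}{9}$ ($F{\left(j,S \right)} = - \frac{\left(j + 1\right) \left(S + j\right)}{9} = - \frac{\left(1 + j\right) \left(S + j\right)}{9}$)
$k = - \frac{5}{2}$ ($k = \frac{1}{2} \left(-5\right) = - \frac{5}{2} \approx -2.5$)
$5 + \left(- \frac{25}{-11} + \frac{g{\left(-4,5 \right)}}{k}\right) F{\left(-7,-5 \right)} = 5 + \left(- \frac{25}{-11} + \frac{-3 + \frac{1}{\left(-4 - 4\right)^{3}}}{- \frac{5}{2}}\right) \left(\left(- \frac{1}{9}\right) \left(-5\right) - - \frac{7}{9} - \frac{\left(-7\right)^{2}}{9} - \left(- \frac{5}{9}\right) \left(-7\right)\right) = 5 + \left(\left(-25\right) \left(- \frac{1}{11}\right) + \left(-3 + \frac{1}{-512}\right) \left(- \frac{2}{5}\right)\right) \left(\frac{5}{9} + \frac{7}{9} - \frac{49}{9} - \frac{35}{9}\right) = 5 + \left(\frac{25}{11} + \left(-3 - \frac{1}{512}\right) \left(- \frac{2}{5}\right)\right) \left(\frac{5}{9} + \frac{7}{9} - \frac{49}{9} - \frac{35}{9}\right) = 5 + \left(\frac{25}{11} - - \frac{1537}{1280}\right) \left(-8\right) = 5 + \left(\frac{25}{11} + \frac{1537}{1280}\right) \left(-8\right) = 5 + \frac{48907}{14080} \left(-8\right) = 5 - \frac{48907}{1760} = - \frac{40107}{1760}$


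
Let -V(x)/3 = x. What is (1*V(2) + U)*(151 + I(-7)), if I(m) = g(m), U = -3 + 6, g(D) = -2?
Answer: -447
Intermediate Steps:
U = 3
V(x) = -3*x
I(m) = -2
(1*V(2) + U)*(151 + I(-7)) = (1*(-3*2) + 3)*(151 - 2) = (1*(-6) + 3)*149 = (-6 + 3)*149 = -3*149 = -447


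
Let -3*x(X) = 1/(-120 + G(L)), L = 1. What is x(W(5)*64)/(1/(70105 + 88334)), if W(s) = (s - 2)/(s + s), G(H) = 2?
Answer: 52813/118 ≈ 447.57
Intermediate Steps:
W(s) = (-2 + s)/(2*s) (W(s) = (-2 + s)/((2*s)) = (-2 + s)*(1/(2*s)) = (-2 + s)/(2*s))
x(X) = 1/354 (x(X) = -1/(3*(-120 + 2)) = -1/3/(-118) = -1/3*(-1/118) = 1/354)
x(W(5)*64)/(1/(70105 + 88334)) = 1/(354*(1/(70105 + 88334))) = 1/(354*(1/158439)) = (1/354)*158439 = 52813/118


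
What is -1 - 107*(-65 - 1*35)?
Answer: 10699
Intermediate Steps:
-1 - 107*(-65 - 1*35) = -1 - 107*(-65 - 35) = -1 - 107*(-100) = -1 + 10700 = 10699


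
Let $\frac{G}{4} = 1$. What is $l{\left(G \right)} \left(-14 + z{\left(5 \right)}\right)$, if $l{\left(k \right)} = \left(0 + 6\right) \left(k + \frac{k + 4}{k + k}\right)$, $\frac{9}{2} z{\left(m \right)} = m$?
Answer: $- \frac{1160}{3} \approx -386.67$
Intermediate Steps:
$z{\left(m \right)} = \frac{2 m}{9}$
$G = 4$ ($G = 4 \cdot 1 = 4$)
$l{\left(k \right)} = 6 k + \frac{3 \left(4 + k\right)}{k}$ ($l{\left(k \right)} = 6 \left(k + \frac{4 + k}{2 k}\right) = 6 k + \frac{3 \left(4 + k\right)}{k}$)
$l{\left(G \right)} \left(-14 + z{\left(5 \right)}\right) = \left(3 + 6 \cdot 4 + \frac{12}{4}\right) \left(-14 + \frac{2}{9} \cdot 5\right) = \left(3 + 24 + 12 \cdot \frac{1}{4}\right) \left(-14 + \frac{10}{9}\right) = \left(3 + 24 + 3\right) \left(- \frac{116}{9}\right) = 30 \left(- \frac{116}{9}\right) = - \frac{1160}{3}$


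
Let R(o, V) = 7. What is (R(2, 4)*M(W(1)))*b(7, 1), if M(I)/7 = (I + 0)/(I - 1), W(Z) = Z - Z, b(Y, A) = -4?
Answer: 0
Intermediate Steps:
W(Z) = 0
M(I) = 7*I/(-1 + I) (M(I) = 7*((I + 0)/(I - 1)) = 7*(I/(-1 + I)) = 7*I/(-1 + I))
(R(2, 4)*M(W(1)))*b(7, 1) = (7*(7*0/(-1 + 0)))*(-4) = (7*(7*0/(-1)))*(-4) = (7*(7*0*(-1)))*(-4) = (7*0)*(-4) = 0*(-4) = 0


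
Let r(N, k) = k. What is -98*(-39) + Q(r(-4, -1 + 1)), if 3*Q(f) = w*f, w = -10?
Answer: 3822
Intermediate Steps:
Q(f) = -10*f/3 (Q(f) = (-10*f)/3 = -10*f/3)
-98*(-39) + Q(r(-4, -1 + 1)) = -98*(-39) - 10*(-1 + 1)/3 = 3822 - 10/3*0 = 3822 + 0 = 3822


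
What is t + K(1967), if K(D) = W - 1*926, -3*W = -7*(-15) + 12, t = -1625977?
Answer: -1626942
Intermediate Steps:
W = -39 (W = -(-7*(-15) + 12)/3 = -(105 + 12)/3 = -⅓*117 = -39)
K(D) = -965 (K(D) = -39 - 1*926 = -39 - 926 = -965)
t + K(1967) = -1625977 - 965 = -1626942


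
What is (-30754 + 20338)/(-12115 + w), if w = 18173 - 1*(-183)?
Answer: -10416/6241 ≈ -1.6690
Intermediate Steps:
w = 18356 (w = 18173 + 183 = 18356)
(-30754 + 20338)/(-12115 + w) = (-30754 + 20338)/(-12115 + 18356) = -10416/6241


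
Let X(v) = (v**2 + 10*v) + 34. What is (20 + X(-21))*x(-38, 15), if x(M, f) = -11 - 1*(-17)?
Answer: 1710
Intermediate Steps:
x(M, f) = 6 (x(M, f) = -11 + 17 = 6)
X(v) = 34 + v**2 + 10*v
(20 + X(-21))*x(-38, 15) = (20 + (34 + (-21)**2 + 10*(-21)))*6 = (20 + (34 + 441 - 210))*6 = (20 + 265)*6 = 285*6 = 1710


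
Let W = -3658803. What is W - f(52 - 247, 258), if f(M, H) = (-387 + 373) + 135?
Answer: -3658924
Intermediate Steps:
f(M, H) = 121 (f(M, H) = -14 + 135 = 121)
W - f(52 - 247, 258) = -3658803 - 1*121 = -3658803 - 121 = -3658924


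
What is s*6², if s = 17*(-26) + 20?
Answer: -15192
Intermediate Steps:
s = -422 (s = -442 + 20 = -422)
s*6² = -422*6² = -422*36 = -15192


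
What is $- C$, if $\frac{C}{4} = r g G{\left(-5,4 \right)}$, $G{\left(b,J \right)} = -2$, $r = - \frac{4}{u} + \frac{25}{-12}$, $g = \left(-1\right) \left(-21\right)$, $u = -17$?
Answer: $- \frac{5278}{17} \approx -310.47$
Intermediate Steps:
$g = 21$
$r = - \frac{377}{204}$ ($r = - \frac{4}{-17} + \frac{25}{-12} = \left(-4\right) \left(- \frac{1}{17}\right) + 25 \left(- \frac{1}{12}\right) = \frac{4}{17} - \frac{25}{12} = - \frac{377}{204} \approx -1.848$)
$C = \frac{5278}{17}$ ($C = 4 \left(- \frac{377}{204}\right) 21 \left(-2\right) = 4 \left(\left(- \frac{2639}{68}\right) \left(-2\right)\right) = 4 \cdot \frac{2639}{34} = \frac{5278}{17} \approx 310.47$)
$- C = \left(-1\right) \frac{5278}{17} = - \frac{5278}{17}$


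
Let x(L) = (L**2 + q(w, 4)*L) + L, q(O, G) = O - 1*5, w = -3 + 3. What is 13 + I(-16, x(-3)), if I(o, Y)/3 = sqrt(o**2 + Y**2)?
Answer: 13 + 3*sqrt(697) ≈ 92.202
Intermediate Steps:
w = 0
q(O, G) = -5 + O (q(O, G) = O - 5 = -5 + O)
x(L) = L**2 - 4*L (x(L) = (L**2 + (-5 + 0)*L) + L = (L**2 - 5*L) + L = L**2 - 4*L)
I(o, Y) = 3*sqrt(Y**2 + o**2) (I(o, Y) = 3*sqrt(o**2 + Y**2) = 3*sqrt(Y**2 + o**2))
13 + I(-16, x(-3)) = 13 + 3*sqrt((-3*(-4 - 3))**2 + (-16)**2) = 13 + 3*sqrt((-3*(-7))**2 + 256) = 13 + 3*sqrt(21**2 + 256) = 13 + 3*sqrt(441 + 256) = 13 + 3*sqrt(697)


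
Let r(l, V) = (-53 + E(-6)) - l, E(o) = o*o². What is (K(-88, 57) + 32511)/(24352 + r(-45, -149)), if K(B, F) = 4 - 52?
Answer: 32463/24128 ≈ 1.3454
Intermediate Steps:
E(o) = o³
r(l, V) = -269 - l (r(l, V) = (-53 + (-6)³) - l = (-53 - 216) - l = -269 - l)
K(B, F) = -48
(K(-88, 57) + 32511)/(24352 + r(-45, -149)) = (-48 + 32511)/(24352 + (-269 - 1*(-45))) = 32463/(24352 + (-269 + 45)) = 32463/(24352 - 224) = 32463/24128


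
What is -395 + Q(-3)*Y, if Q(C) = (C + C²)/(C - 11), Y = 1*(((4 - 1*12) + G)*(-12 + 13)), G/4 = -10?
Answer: -2621/7 ≈ -374.43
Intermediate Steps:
G = -40 (G = 4*(-10) = -40)
Y = -48 (Y = 1*(((4 - 1*12) - 40)*(-12 + 13)) = 1*(((4 - 12) - 40)*1) = 1*((-8 - 40)*1) = 1*(-48*1) = 1*(-48) = -48)
Q(C) = (C + C²)/(-11 + C)
-395 + Q(-3)*Y = -395 - 3*(1 - 3)/(-11 - 3)*(-48) = -395 - 3*(-2)/(-14)*(-48) = -395 - 3*(-1/14)*(-2)*(-48) = -395 - 3/7*(-48) = -395 + 144/7 = -2621/7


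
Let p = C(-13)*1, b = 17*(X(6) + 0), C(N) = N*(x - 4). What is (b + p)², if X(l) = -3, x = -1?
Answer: 196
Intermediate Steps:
C(N) = -5*N (C(N) = N*(-1 - 4) = N*(-5) = -5*N)
b = -51 (b = 17*(-3 + 0) = 17*(-3) = -51)
p = 65 (p = -5*(-13)*1 = 65*1 = 65)
(b + p)² = (-51 + 65)² = 14² = 196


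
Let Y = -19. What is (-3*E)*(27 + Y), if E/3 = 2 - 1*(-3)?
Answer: -360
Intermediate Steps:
E = 15 (E = 3*(2 - 1*(-3)) = 3*(2 + 3) = 3*5 = 15)
(-3*E)*(27 + Y) = (-3*15)*(27 - 19) = -45*8 = -360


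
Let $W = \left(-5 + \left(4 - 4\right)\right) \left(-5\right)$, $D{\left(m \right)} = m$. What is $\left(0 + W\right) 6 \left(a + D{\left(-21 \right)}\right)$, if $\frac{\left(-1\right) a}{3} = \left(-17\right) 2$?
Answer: $12150$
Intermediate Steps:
$a = 102$ ($a = - 3 \left(\left(-17\right) 2\right) = \left(-3\right) \left(-34\right) = 102$)
$W = 25$ ($W = \left(-5 + 0\right) \left(-5\right) = \left(-5\right) \left(-5\right) = 25$)
$\left(0 + W\right) 6 \left(a + D{\left(-21 \right)}\right) = \left(0 + 25\right) 6 \left(102 - 21\right) = 25 \cdot 6 \cdot 81 = 150 \cdot 81 = 12150$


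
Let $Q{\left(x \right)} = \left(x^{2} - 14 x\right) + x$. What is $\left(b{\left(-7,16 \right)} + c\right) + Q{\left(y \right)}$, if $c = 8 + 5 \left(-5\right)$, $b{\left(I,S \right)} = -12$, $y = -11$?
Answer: $235$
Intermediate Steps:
$c = -17$ ($c = 8 - 25 = -17$)
$Q{\left(x \right)} = x^{2} - 13 x$
$\left(b{\left(-7,16 \right)} + c\right) + Q{\left(y \right)} = \left(-12 - 17\right) - 11 \left(-13 - 11\right) = -29 - -264 = -29 + 264 = 235$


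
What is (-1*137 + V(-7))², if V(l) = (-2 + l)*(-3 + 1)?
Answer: 14161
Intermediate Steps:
V(l) = 4 - 2*l (V(l) = (-2 + l)*(-2) = 4 - 2*l)
(-1*137 + V(-7))² = (-1*137 + (4 - 2*(-7)))² = (-137 + (4 + 14))² = (-137 + 18)² = (-119)² = 14161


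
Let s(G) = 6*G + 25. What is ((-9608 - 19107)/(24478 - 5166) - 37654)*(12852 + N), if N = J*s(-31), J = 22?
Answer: -3385128861765/9656 ≈ -3.5057e+8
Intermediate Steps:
s(G) = 25 + 6*G
N = -3542 (N = 22*(25 + 6*(-31)) = 22*(25 - 186) = 22*(-161) = -3542)
((-9608 - 19107)/(24478 - 5166) - 37654)*(12852 + N) = ((-9608 - 19107)/(24478 - 5166) - 37654)*(12852 - 3542) = (-28715/19312 - 37654)*9310 = -727202763/19312*9310 = -3385128861765/9656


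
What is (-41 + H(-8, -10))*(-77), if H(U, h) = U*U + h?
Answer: -1001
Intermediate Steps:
H(U, h) = h + U**2 (H(U, h) = U**2 + h = h + U**2)
(-41 + H(-8, -10))*(-77) = (-41 + (-10 + (-8)**2))*(-77) = (-41 + (-10 + 64))*(-77) = (-41 + 54)*(-77) = 13*(-77) = -1001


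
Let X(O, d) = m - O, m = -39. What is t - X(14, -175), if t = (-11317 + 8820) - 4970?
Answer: -7414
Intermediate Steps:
X(O, d) = -39 - O
t = -7467 (t = -2497 - 4970 = -7467)
t - X(14, -175) = -7467 - (-39 - 1*14) = -7467 - (-39 - 14) = -7467 - 1*(-53) = -7467 + 53 = -7414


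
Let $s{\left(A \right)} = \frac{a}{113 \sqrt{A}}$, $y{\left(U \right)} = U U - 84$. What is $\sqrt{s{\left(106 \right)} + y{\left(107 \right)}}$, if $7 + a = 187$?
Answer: $\frac{\sqrt{407641195165 + 539010 \sqrt{106}}}{5989} \approx 106.61$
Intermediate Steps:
$a = 180$ ($a = -7 + 187 = 180$)
$y{\left(U \right)} = -84 + U^{2}$ ($y{\left(U \right)} = U^{2} - 84 = -84 + U^{2}$)
$s{\left(A \right)} = \frac{180}{113 \sqrt{A}}$
$\sqrt{s{\left(106 \right)} + y{\left(107 \right)}} = \sqrt{\frac{180}{113 \sqrt{106}} - \left(84 - 107^{2}\right)} = \sqrt{\frac{180 \frac{\sqrt{106}}{106}}{113} + \left(-84 + 11449\right)} = \sqrt{\frac{90 \sqrt{106}}{5989} + 11365} = \sqrt{11365 + \frac{90 \sqrt{106}}{5989}}$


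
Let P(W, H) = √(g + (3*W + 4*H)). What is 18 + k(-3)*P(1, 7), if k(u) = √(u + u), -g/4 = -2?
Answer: 18 + 3*I*√26 ≈ 18.0 + 15.297*I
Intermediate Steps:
g = 8 (g = -4*(-2) = 8)
P(W, H) = √(8 + 3*W + 4*H) (P(W, H) = √(8 + (3*W + 4*H)) = √(8 + 3*W + 4*H))
k(u) = √2*√u (k(u) = √(2*u) = √2*√u)
18 + k(-3)*P(1, 7) = 18 + (√2*√(-3))*√(8 + 3*1 + 4*7) = 18 + (√2*(I*√3))*√(8 + 3 + 28) = 18 + (I*√6)*√39 = 18 + 3*I*√26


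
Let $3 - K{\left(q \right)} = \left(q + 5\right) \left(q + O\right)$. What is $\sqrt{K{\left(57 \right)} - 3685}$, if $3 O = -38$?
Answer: $\frac{2 i \sqrt{14469}}{3} \approx 80.191 i$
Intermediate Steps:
$O = - \frac{38}{3}$ ($O = \frac{1}{3} \left(-38\right) = - \frac{38}{3} \approx -12.667$)
$K{\left(q \right)} = 3 - \left(5 + q\right) \left(- \frac{38}{3} + q\right)$ ($K{\left(q \right)} = 3 - \left(q + 5\right) \left(q - \frac{38}{3}\right) = 3 - \left(5 + q\right) \left(- \frac{38}{3} + q\right)$)
$\sqrt{K{\left(57 \right)} - 3685} = \sqrt{\left(\frac{199}{3} - 57^{2} + \frac{23}{3} \cdot 57\right) - 3685} = \sqrt{\left(\frac{199}{3} - 3249 + 437\right) - 3685} = \sqrt{- \frac{8237}{3} - 3685} = \sqrt{- \frac{19292}{3}} = \frac{2 i \sqrt{14469}}{3}$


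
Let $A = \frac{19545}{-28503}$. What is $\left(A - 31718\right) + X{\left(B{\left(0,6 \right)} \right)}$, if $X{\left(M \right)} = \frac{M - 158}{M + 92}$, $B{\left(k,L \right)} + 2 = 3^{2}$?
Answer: $- \frac{9945332906}{313533} \approx -31720.0$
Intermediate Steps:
$B{\left(k,L \right)} = 7$ ($B{\left(k,L \right)} = -2 + 3^{2} = -2 + 9 = 7$)
$X{\left(M \right)} = \frac{-158 + M}{92 + M}$
$A = - \frac{6515}{9501}$ ($A = 19545 \left(- \frac{1}{28503}\right) = - \frac{6515}{9501} \approx -0.68572$)
$\left(A - 31718\right) + X{\left(B{\left(0,6 \right)} \right)} = \left(- \frac{6515}{9501} - 31718\right) + \frac{-158 + 7}{92 + 7} = - \frac{301359233}{9501} + \frac{1}{99} \left(-151\right) = - \frac{301359233}{9501} - \frac{151}{99} = - \frac{9945332906}{313533}$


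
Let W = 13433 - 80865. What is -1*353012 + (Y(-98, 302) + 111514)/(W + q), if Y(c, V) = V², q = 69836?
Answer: -424219065/1202 ≈ -3.5293e+5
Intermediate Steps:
W = -67432
-1*353012 + (Y(-98, 302) + 111514)/(W + q) = -1*353012 + (302² + 111514)/(-67432 + 69836) = -353012 + (91204 + 111514)/2404 = -353012 + 202718*(1/2404) = -353012 + 101359/1202 = -424219065/1202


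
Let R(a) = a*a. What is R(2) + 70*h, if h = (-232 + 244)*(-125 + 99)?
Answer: -21836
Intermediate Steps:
h = -312 (h = 12*(-26) = -312)
R(a) = a²
R(2) + 70*h = 2² + 70*(-312) = 4 - 21840 = -21836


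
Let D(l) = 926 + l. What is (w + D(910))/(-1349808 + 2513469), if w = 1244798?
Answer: 1246634/1163661 ≈ 1.0713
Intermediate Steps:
(w + D(910))/(-1349808 + 2513469) = (1244798 + (926 + 910))/(-1349808 + 2513469) = (1244798 + 1836)/1163661 = 1246634*(1/1163661) = 1246634/1163661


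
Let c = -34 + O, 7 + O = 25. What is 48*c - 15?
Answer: -783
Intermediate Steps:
O = 18 (O = -7 + 25 = 18)
c = -16 (c = -34 + 18 = -16)
48*c - 15 = 48*(-16) - 15 = -768 - 15 = -783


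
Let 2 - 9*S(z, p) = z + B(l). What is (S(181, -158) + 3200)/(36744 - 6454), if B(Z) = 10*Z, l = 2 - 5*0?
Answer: 28601/272610 ≈ 0.10492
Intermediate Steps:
l = 2 (l = 2 + 0 = 2)
S(z, p) = -2 - z/9 (S(z, p) = 2/9 - (z + 10*2)/9 = 2/9 - (z + 20)/9 = 2/9 - (20 + z)/9 = 2/9 + (-20/9 - z/9) = -2 - z/9)
(S(181, -158) + 3200)/(36744 - 6454) = ((-2 - ⅑*181) + 3200)/(36744 - 6454) = ((-2 - 181/9) + 3200)/30290 = (-199/9 + 3200)*(1/30290) = (28601/9)*(1/30290) = 28601/272610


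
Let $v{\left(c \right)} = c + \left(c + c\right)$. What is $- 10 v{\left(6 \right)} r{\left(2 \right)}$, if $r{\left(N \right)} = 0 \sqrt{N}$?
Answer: $0$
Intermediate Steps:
$r{\left(N \right)} = 0$
$v{\left(c \right)} = 3 c$ ($v{\left(c \right)} = c + 2 c = 3 c$)
$- 10 v{\left(6 \right)} r{\left(2 \right)} = - 10 \cdot 3 \cdot 6 \cdot 0 = \left(-10\right) 18 \cdot 0 = \left(-180\right) 0 = 0$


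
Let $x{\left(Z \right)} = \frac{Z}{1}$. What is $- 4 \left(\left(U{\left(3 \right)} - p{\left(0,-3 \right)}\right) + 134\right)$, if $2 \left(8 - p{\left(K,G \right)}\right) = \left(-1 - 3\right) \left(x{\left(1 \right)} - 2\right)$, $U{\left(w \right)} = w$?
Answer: $-524$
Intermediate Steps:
$x{\left(Z \right)} = Z$ ($x{\left(Z \right)} = Z 1 = Z$)
$p{\left(K,G \right)} = 6$ ($p{\left(K,G \right)} = 8 - \frac{\left(-1 - 3\right) \left(1 - 2\right)}{2} = 8 - \frac{\left(-4\right) \left(-1\right)}{2} = 8 - 2 = 6$)
$- 4 \left(\left(U{\left(3 \right)} - p{\left(0,-3 \right)}\right) + 134\right) = - 4 \left(\left(3 - 6\right) + 134\right) = - 4 \left(-3 + 134\right) = \left(-4\right) 131 = -524$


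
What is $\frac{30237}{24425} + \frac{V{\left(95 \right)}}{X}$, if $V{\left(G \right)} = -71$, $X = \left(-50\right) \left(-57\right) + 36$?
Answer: $\frac{85529807}{70490550} \approx 1.2134$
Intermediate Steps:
$X = 2886$ ($X = 2850 + 36 = 2886$)
$\frac{30237}{24425} + \frac{V{\left(95 \right)}}{X} = \frac{30237}{24425} - \frac{71}{2886} = \frac{85529807}{70490550}$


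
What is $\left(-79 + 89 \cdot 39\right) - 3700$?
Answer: $-308$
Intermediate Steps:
$\left(-79 + 89 \cdot 39\right) - 3700 = \left(-79 + 3471\right) - 3700 = 3392 - 3700 = -308$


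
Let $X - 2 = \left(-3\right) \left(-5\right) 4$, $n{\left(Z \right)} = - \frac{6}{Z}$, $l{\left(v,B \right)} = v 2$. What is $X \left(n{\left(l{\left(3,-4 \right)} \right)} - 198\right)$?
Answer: $-12338$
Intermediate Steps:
$l{\left(v,B \right)} = 2 v$
$X = 62$ ($X = 2 + \left(-3\right) \left(-5\right) 4 = 2 + 15 \cdot 4 = 2 + 60 = 62$)
$X \left(n{\left(l{\left(3,-4 \right)} \right)} - 198\right) = 62 \left(- \frac{6}{2 \cdot 3} - 198\right) = 62 \left(- \frac{6}{6} - 198\right) = 62 \left(\left(-6\right) \frac{1}{6} - 198\right) = 62 \left(-1 - 198\right) = 62 \left(-199\right) = -12338$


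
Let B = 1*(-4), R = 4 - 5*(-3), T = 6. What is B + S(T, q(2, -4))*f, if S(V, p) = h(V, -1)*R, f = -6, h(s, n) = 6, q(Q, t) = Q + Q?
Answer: -688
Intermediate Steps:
q(Q, t) = 2*Q
R = 19 (R = 4 + 15 = 19)
B = -4
S(V, p) = 114 (S(V, p) = 6*19 = 114)
B + S(T, q(2, -4))*f = -4 + 114*(-6) = -4 - 684 = -688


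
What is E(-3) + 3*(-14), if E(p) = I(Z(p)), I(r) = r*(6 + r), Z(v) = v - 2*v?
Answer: -15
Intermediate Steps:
Z(v) = -v
E(p) = -p*(6 - p) (E(p) = (-p)*(6 - p) = -p*(6 - p))
E(-3) + 3*(-14) = -3*(-6 - 3) + 3*(-14) = -3*(-9) - 42 = 27 - 42 = -15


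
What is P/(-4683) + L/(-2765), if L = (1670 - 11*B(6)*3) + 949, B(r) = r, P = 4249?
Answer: -3298004/1849785 ≈ -1.7829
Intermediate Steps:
L = 2421 (L = (1670 - 11*6*3) + 949 = (1670 - 66*3) + 949 = (1670 - 198) + 949 = 1472 + 949 = 2421)
P/(-4683) + L/(-2765) = 4249/(-4683) + 2421/(-2765) = 4249*(-1/4683) + 2421*(-1/2765) = -607/669 - 2421/2765 = -3298004/1849785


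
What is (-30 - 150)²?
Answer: 32400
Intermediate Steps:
(-30 - 150)² = (-180)² = 32400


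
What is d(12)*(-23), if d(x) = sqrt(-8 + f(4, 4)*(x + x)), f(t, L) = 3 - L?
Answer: -92*I*sqrt(2) ≈ -130.11*I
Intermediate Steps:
d(x) = sqrt(-8 - 2*x) (d(x) = sqrt(-8 + (3 - 1*4)*(x + x)) = sqrt(-8 + (3 - 4)*(2*x)) = sqrt(-8 - 2*x))
d(12)*(-23) = sqrt(-8 - 2*12)*(-23) = sqrt(-8 - 24)*(-23) = sqrt(-32)*(-23) = (4*I*sqrt(2))*(-23) = -92*I*sqrt(2)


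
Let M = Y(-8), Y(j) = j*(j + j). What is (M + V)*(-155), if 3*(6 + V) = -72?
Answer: -15190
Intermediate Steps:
V = -30 (V = -6 + (⅓)*(-72) = -6 - 24 = -30)
Y(j) = 2*j² (Y(j) = j*(2*j) = 2*j²)
M = 128 (M = 2*(-8)² = 2*64 = 128)
(M + V)*(-155) = (128 - 30)*(-155) = 98*(-155) = -15190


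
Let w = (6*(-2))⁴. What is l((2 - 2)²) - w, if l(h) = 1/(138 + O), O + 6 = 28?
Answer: -3317759/160 ≈ -20736.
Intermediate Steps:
O = 22 (O = -6 + 28 = 22)
l(h) = 1/160 (l(h) = 1/(138 + 22) = 1/160)
w = 20736 (w = (-12)⁴ = 20736)
l((2 - 2)²) - w = 1/160 - 1*20736 = 1/160 - 20736 = -3317759/160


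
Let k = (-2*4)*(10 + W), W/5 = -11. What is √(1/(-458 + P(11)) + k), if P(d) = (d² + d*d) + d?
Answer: √15128795/205 ≈ 18.974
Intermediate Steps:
W = -55 (W = 5*(-11) = -55)
P(d) = d + 2*d² (P(d) = (d² + d²) + d = 2*d² + d = d + 2*d²)
k = 360 (k = (-2*4)*(10 - 55) = -8*(-45) = 360)
√(1/(-458 + P(11)) + k) = √(1/(-458 + 11*(1 + 2*11)) + 360) = √(1/(-458 + 11*(1 + 22)) + 360) = √(1/(-458 + 11*23) + 360) = √(1/(-458 + 253) + 360) = √(1/(-205) + 360) = √(-1/205 + 360) = √(73799/205) = √15128795/205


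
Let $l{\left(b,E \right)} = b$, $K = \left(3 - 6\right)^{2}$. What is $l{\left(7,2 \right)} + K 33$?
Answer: $304$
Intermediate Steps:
$K = 9$ ($K = \left(-3\right)^{2} = 9$)
$l{\left(7,2 \right)} + K 33 = 7 + 9 \cdot 33 = 7 + 297 = 304$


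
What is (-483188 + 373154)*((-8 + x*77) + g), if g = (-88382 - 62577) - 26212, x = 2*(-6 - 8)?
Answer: 19732947390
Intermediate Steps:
x = -28 (x = 2*(-14) = -28)
g = -177171 (g = -150959 - 26212 = -177171)
(-483188 + 373154)*((-8 + x*77) + g) = (-483188 + 373154)*((-8 - 28*77) - 177171) = -110034*((-8 - 2156) - 177171) = -110034*(-2164 - 177171) = -110034*(-179335) = 19732947390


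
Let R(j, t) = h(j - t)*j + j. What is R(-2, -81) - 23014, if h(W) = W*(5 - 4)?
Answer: -23174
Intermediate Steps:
h(W) = W (h(W) = W*1 = W)
R(j, t) = j + j*(j - t) (R(j, t) = (j - t)*j + j = j*(j - t) + j = j + j*(j - t))
R(-2, -81) - 23014 = -2*(1 - 2 - 1*(-81)) - 23014 = -2*(1 - 2 + 81) - 23014 = -2*80 - 23014 = -160 - 23014 = -23174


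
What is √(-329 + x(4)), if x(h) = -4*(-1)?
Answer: 5*I*√13 ≈ 18.028*I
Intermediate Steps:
x(h) = 4
√(-329 + x(4)) = √(-329 + 4) = √(-325) = 5*I*√13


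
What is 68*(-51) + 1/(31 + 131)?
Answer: -561815/162 ≈ -3468.0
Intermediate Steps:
68*(-51) + 1/(31 + 131) = -3468 + 1/162 = -561815/162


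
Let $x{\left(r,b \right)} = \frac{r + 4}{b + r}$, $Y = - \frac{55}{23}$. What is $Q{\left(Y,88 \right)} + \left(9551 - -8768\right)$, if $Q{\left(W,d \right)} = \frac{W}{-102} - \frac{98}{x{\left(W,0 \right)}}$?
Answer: $\frac{1602772813}{86802} \approx 18465.0$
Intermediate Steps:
$Y = - \frac{55}{23}$ ($Y = \left(-55\right) \frac{1}{23} = - \frac{55}{23} \approx -2.3913$)
$x{\left(r,b \right)} = \frac{4 + r}{b + r}$
$Q{\left(W,d \right)} = - \frac{W}{102} - \frac{98 W}{4 + W}$ ($Q{\left(W,d \right)} = \frac{W}{-102} - \frac{98}{\frac{1}{0 + W} \left(4 + W\right)} = W \left(- \frac{1}{102}\right) - \frac{98}{\frac{1}{W} \left(4 + W\right)} = - \frac{W}{102} - 98 \frac{W}{4 + W} = - \frac{W}{102} - \frac{98 W}{4 + W}$)
$Q{\left(Y,88 \right)} + \left(9551 - -8768\right) = \frac{1}{102} \left(- \frac{55}{23}\right) \frac{1}{4 - \frac{55}{23}} \left(-10000 - - \frac{55}{23}\right) + \left(9551 - -8768\right) = \frac{1}{102} \left(- \frac{55}{23}\right) \frac{1}{\frac{37}{23}} \left(-10000 + \frac{55}{23}\right) + \left(9551 + 8768\right) = \frac{1}{102} \left(- \frac{55}{23}\right) \frac{23}{37} \left(- \frac{229945}{23}\right) + 18319 = \frac{12646975}{86802} + 18319 = \frac{1602772813}{86802}$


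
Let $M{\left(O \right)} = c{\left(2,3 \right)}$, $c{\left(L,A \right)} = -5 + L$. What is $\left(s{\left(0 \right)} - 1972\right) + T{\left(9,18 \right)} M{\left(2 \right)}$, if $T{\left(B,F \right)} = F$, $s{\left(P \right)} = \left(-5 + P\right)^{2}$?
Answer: $-2001$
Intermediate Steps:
$M{\left(O \right)} = -3$ ($M{\left(O \right)} = -5 + 2 = -3$)
$\left(s{\left(0 \right)} - 1972\right) + T{\left(9,18 \right)} M{\left(2 \right)} = \left(\left(-5 + 0\right)^{2} - 1972\right) + 18 \left(-3\right) = \left(\left(-5\right)^{2} - 1972\right) - 54 = \left(25 - 1972\right) - 54 = -1947 - 54 = -2001$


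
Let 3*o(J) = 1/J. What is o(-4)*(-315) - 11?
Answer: 61/4 ≈ 15.250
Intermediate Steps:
o(J) = 1/(3*J)
o(-4)*(-315) - 11 = ((1/3)/(-4))*(-315) - 11 = ((1/3)*(-1/4))*(-315) - 11 = -1/12*(-315) - 11 = 105/4 - 11 = 61/4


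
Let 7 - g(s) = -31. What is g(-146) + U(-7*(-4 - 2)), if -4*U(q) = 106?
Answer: 23/2 ≈ 11.500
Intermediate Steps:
g(s) = 38 (g(s) = 7 - 1*(-31) = 7 + 31 = 38)
U(q) = -53/2 (U(q) = -¼*106 = -53/2)
g(-146) + U(-7*(-4 - 2)) = 38 - 53/2 = 23/2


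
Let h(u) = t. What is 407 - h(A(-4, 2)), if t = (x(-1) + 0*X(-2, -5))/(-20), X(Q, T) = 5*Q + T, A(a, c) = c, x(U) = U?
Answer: 8139/20 ≈ 406.95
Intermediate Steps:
X(Q, T) = T + 5*Q
t = 1/20 (t = (-1 + 0*(-5 + 5*(-2)))/(-20) = (-1 + 0*(-5 - 10))*(-1/20) = (-1 + 0*(-15))*(-1/20) = (-1 + 0)*(-1/20) = -1*(-1/20) = 1/20 ≈ 0.050000)
h(u) = 1/20
407 - h(A(-4, 2)) = 407 - 1*1/20 = 407 - 1/20 = 8139/20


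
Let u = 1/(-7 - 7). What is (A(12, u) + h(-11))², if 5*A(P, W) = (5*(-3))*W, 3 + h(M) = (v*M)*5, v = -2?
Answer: 2253001/196 ≈ 11495.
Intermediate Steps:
h(M) = -3 - 10*M (h(M) = -3 - 2*M*5 = -3 - 10*M)
u = -1/14 (u = 1/(-14) = -1/14 ≈ -0.071429)
A(P, W) = -3*W (A(P, W) = ((5*(-3))*W)/5 = (-15*W)/5 = -3*W)
(A(12, u) + h(-11))² = (-3*(-1/14) + (-3 - 10*(-11)))² = (3/14 + (-3 + 110))² = (3/14 + 107)² = (1501/14)² = 2253001/196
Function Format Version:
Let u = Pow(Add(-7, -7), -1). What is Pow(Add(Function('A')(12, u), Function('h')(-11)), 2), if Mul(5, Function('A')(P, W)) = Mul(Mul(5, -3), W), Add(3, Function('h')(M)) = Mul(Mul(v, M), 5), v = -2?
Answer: Rational(2253001, 196) ≈ 11495.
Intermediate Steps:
Function('h')(M) = Add(-3, Mul(-10, M)) (Function('h')(M) = Add(-3, Mul(Mul(-2, M), 5)) = Add(-3, Mul(-10, M)))
u = Rational(-1, 14) (u = Pow(-14, -1) = Rational(-1, 14) ≈ -0.071429)
Function('A')(P, W) = Mul(-3, W) (Function('A')(P, W) = Mul(Rational(1, 5), Mul(Mul(5, -3), W)) = Mul(Rational(1, 5), Mul(-15, W)) = Mul(-3, W))
Pow(Add(Function('A')(12, u), Function('h')(-11)), 2) = Pow(Add(Mul(-3, Rational(-1, 14)), Add(-3, Mul(-10, -11))), 2) = Pow(Add(Rational(3, 14), Add(-3, 110)), 2) = Pow(Add(Rational(3, 14), 107), 2) = Pow(Rational(1501, 14), 2) = Rational(2253001, 196)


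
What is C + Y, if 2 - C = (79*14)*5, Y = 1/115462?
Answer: -638273935/115462 ≈ -5528.0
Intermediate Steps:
Y = 1/115462 ≈ 8.6609e-6
C = -5528 (C = 2 - 79*14*5 = 2 - 1106*5 = 2 - 1*5530 = 2 - 5530 = -5528)
C + Y = -5528 + 1/115462 = -638273935/115462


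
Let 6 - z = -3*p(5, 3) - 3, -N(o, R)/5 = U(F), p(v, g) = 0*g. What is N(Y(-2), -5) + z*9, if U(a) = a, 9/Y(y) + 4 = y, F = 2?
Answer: 71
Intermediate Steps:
Y(y) = 9/(-4 + y)
p(v, g) = 0
N(o, R) = -10 (N(o, R) = -5*2 = -10)
z = 9 (z = 6 - (-3*0 - 3) = 6 - (0 - 3) = 6 - 1*(-3) = 6 + 3 = 9)
N(Y(-2), -5) + z*9 = -10 + 9*9 = -10 + 81 = 71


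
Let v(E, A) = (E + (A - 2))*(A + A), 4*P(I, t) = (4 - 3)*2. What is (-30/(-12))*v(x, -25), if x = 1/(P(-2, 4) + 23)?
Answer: 158375/47 ≈ 3369.7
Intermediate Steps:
P(I, t) = ½ (P(I, t) = ((4 - 3)*2)/4 = (1*2)/4 = (¼)*2 = ½)
x = 2/47 (x = 1/(½ + 23) = 1/(47/2) = 2/47 ≈ 0.042553)
v(E, A) = 2*A*(-2 + A + E) (v(E, A) = (E + (-2 + A))*(2*A) = (-2 + A + E)*(2*A) = 2*A*(-2 + A + E))
(-30/(-12))*v(x, -25) = (-30/(-12))*(2*(-25)*(-2 - 25 + 2/47)) = (-30*(-1/12))*(2*(-25)*(-1267/47)) = (5/2)*(63350/47) = 158375/47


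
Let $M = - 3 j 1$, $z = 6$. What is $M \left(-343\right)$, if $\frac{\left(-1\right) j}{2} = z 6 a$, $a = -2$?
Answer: $148176$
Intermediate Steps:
$j = 144$ ($j = - 2 \cdot 6 \cdot 6 \left(-2\right) = - 2 \cdot 36 \left(-2\right) = \left(-2\right) \left(-72\right) = 144$)
$M = -432$ ($M = \left(-3\right) 144 \cdot 1 = \left(-432\right) 1 = -432$)
$M \left(-343\right) = \left(-432\right) \left(-343\right) = 148176$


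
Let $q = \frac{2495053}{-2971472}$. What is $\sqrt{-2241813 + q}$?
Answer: $\frac{i \sqrt{1237151391168531713}}{742868} \approx 1497.3 i$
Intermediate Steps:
$q = - \frac{2495053}{2971472}$ ($q = 2495053 \left(- \frac{1}{2971472}\right) = - \frac{2495053}{2971472} \approx -0.83967$)
$\sqrt{-2241813 + q} = \sqrt{-2241813 - \frac{2495053}{2971472}} = \sqrt{- \frac{6661487053789}{2971472}} = \frac{i \sqrt{1237151391168531713}}{742868}$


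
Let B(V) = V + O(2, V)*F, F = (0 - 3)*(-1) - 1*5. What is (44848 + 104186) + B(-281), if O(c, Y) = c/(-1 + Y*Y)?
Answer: 2936384219/19740 ≈ 1.4875e+5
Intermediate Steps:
F = -2 (F = -3*(-1) - 5 = 3 - 5 = -2)
O(c, Y) = c/(-1 + Y²)
B(V) = V - 4/(-1 + V²) (B(V) = V + (2/(-1 + V²))*(-2) = V - 4/(-1 + V²))
(44848 + 104186) + B(-281) = (44848 + 104186) + (-4 + (-281)³ - 1*(-281))/(-1 + (-281)²) = 149034 + (-4 - 22188041 + 281)/(-1 + 78961) = 149034 - 22187764/78960 = 149034 + (1/78960)*(-22187764) = 149034 - 5546941/19740 = 2936384219/19740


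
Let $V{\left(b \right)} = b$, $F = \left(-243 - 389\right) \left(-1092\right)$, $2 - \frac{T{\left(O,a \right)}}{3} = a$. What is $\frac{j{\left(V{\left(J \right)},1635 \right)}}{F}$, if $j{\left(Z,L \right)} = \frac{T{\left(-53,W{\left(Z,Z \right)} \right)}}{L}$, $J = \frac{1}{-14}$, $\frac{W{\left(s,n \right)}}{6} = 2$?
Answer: $- \frac{1}{37612848} \approx -2.6587 \cdot 10^{-8}$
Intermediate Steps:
$W{\left(s,n \right)} = 12$ ($W{\left(s,n \right)} = 6 \cdot 2 = 12$)
$T{\left(O,a \right)} = 6 - 3 a$
$J = - \frac{1}{14} \approx -0.071429$
$F = 690144$ ($F = \left(-632\right) \left(-1092\right) = 690144$)
$j{\left(Z,L \right)} = - \frac{30}{L}$ ($j{\left(Z,L \right)} = \frac{6 - 36}{L} = - \frac{30}{L}$)
$\frac{j{\left(V{\left(J \right)},1635 \right)}}{F} = \frac{\left(-30\right) \frac{1}{1635}}{690144} = \left(-30\right) \frac{1}{1635} \cdot \frac{1}{690144} = \left(- \frac{2}{109}\right) \frac{1}{690144} = - \frac{1}{37612848}$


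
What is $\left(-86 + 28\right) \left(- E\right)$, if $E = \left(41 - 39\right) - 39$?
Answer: $-2146$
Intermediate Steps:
$E = -37$ ($E = 2 - 39 = -37$)
$\left(-86 + 28\right) \left(- E\right) = \left(-86 + 28\right) \left(\left(-1\right) \left(-37\right)\right) = \left(-58\right) 37 = -2146$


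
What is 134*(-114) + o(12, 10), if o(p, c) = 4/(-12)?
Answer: -45829/3 ≈ -15276.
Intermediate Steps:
o(p, c) = -⅓ (o(p, c) = 4*(-1/12) = -⅓)
134*(-114) + o(12, 10) = 134*(-114) - ⅓ = -15276 - ⅓ = -45829/3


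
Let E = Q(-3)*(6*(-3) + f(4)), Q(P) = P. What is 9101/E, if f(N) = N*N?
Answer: 9101/6 ≈ 1516.8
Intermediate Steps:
f(N) = N²
E = 6 (E = -3*(6*(-3) + 4²) = -3*(-18 + 16) = -3*(-2) = 6)
9101/E = 9101/6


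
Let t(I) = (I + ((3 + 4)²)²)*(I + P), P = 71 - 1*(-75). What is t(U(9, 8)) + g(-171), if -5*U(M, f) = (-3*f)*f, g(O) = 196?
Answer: 11250534/25 ≈ 4.5002e+5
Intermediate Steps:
U(M, f) = 3*f²/5 (U(M, f) = -(-3*f)*f/5 = -(-3)*f²/5 = 3*f²/5)
P = 146 (P = 71 + 75 = 146)
t(I) = (146 + I)*(2401 + I) (t(I) = (I + ((3 + 4)²)²)*(I + 146) = (I + (7²)²)*(146 + I) = (I + 49²)*(146 + I) = (I + 2401)*(146 + I) = (2401 + I)*(146 + I) = (146 + I)*(2401 + I))
t(U(9, 8)) + g(-171) = (350546 + ((⅗)*8²)² + 2547*((⅗)*8²)) + 196 = (350546 + ((⅗)*64)² + 2547*((⅗)*64)) + 196 = (350546 + (192/5)² + 2547*(192/5)) + 196 = (350546 + 36864/25 + 489024/5) + 196 = 11245634/25 + 196 = 11250534/25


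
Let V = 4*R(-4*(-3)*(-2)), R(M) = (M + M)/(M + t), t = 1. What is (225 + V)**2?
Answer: 28804689/529 ≈ 54451.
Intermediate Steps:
R(M) = 2*M/(1 + M) (R(M) = (M + M)/(M + 1) = (2*M)/(1 + M) = 2*M/(1 + M))
V = 192/23 (V = 4*(2*(-4*(-3)*(-2))/(1 - 4*(-3)*(-2))) = 4*(2*(12*(-2))/(1 + 12*(-2))) = 4*(2*(-24)/(1 - 24)) = 4*(2*(-24)/(-23)) = 4*(2*(-24)*(-1/23)) = 4*(48/23) = 192/23 ≈ 8.3478)
(225 + V)**2 = (225 + 192/23)**2 = (5367/23)**2 = 28804689/529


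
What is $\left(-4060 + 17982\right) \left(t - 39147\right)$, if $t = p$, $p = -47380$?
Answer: $-1204628894$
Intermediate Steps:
$t = -47380$
$\left(-4060 + 17982\right) \left(t - 39147\right) = \left(-4060 + 17982\right) \left(-47380 - 39147\right) = 13922 \left(-86527\right) = -1204628894$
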